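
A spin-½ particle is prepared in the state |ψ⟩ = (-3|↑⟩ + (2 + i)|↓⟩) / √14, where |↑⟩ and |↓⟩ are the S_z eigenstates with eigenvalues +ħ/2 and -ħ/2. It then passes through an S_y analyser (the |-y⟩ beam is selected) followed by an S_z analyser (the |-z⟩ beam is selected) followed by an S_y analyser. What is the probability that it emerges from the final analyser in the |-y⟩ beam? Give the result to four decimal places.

First analyser (S_y): P(|-y⟩) = |⟨-y|ψ⟩|² = 20/28.
After stage 1 the state is |-y⟩; P(|-z⟩) = |⟨-z|-y⟩|² = 1/2.
After stage 2 the state is |-z⟩; P(|-y⟩) = |⟨-y|-z⟩|² = 1/2.
Joint probability = 20/28 × 1/2 × 1/2 = 0.1786.

0.1786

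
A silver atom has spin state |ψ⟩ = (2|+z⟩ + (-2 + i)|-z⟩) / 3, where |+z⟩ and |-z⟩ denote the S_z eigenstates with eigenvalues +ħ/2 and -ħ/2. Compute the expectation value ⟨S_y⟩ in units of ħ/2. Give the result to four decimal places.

⟨σ_y⟩ = 2 Im(a* b)/(|a|²+|b|²) with a = 2, b = (-2 + i).
a* b = (-4 + 2i), so ⟨σ_y⟩ = 4/9.
⟨S_y⟩ = (ħ/2)·⟨σ_y⟩.

0.4444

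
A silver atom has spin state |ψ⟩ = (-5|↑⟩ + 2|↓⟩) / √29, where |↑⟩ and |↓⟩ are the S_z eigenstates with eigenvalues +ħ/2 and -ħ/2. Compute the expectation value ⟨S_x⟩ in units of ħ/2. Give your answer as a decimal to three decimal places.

⟨σ_x⟩ = 2 Re(a* b)/(|a|²+|b|²) with a = -5, b = 2.
a* b = -10, so ⟨σ_x⟩ = -20/29.
⟨S_x⟩ = (ħ/2)·⟨σ_x⟩.

-0.690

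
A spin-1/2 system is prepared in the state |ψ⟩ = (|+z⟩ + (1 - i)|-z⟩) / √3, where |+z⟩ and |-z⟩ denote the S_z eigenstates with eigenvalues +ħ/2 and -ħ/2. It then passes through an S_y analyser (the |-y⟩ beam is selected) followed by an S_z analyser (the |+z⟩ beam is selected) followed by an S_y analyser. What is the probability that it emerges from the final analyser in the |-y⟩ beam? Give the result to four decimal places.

0.2083

First analyser (S_y): P(|-y⟩) = |⟨-y|ψ⟩|² = 5/6.
After stage 1 the state is |-y⟩; P(|+z⟩) = |⟨+z|-y⟩|² = 1/2.
After stage 2 the state is |+z⟩; P(|-y⟩) = |⟨-y|+z⟩|² = 1/2.
Joint probability = 5/6 × 1/2 × 1/2 = 0.2083.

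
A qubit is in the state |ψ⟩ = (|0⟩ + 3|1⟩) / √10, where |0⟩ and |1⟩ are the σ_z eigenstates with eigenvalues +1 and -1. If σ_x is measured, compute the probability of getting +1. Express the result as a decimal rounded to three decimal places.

0.800

|+x⟩ = (|0⟩ + |1⟩)/√2, so ⟨+x|ψ⟩ = (4) / (√2·√10).
P = |4|² / 20 = 16/20.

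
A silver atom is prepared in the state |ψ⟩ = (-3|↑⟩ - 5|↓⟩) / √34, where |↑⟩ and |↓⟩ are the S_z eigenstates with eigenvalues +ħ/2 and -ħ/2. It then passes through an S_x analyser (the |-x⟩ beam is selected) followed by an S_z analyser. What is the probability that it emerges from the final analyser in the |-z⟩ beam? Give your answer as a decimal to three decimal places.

First analyser (S_x): P(|-x⟩) = |⟨-x|ψ⟩|² = 4/68.
After stage 1 the state is |-x⟩; P(|-z⟩) = |⟨-z|-x⟩|² = 1/2.
Joint probability = 4/68 × 1/2 = 0.029.

0.029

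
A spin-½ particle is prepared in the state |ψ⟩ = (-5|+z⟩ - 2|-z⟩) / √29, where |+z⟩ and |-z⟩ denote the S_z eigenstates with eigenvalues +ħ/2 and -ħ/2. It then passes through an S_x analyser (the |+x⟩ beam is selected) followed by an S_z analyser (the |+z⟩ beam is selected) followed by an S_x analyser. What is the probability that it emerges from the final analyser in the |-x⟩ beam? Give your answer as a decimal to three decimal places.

First analyser (S_x): P(|+x⟩) = |⟨+x|ψ⟩|² = 49/58.
After stage 1 the state is |+x⟩; P(|+z⟩) = |⟨+z|+x⟩|² = 1/2.
After stage 2 the state is |+z⟩; P(|-x⟩) = |⟨-x|+z⟩|² = 1/2.
Joint probability = 49/58 × 1/2 × 1/2 = 0.211.

0.211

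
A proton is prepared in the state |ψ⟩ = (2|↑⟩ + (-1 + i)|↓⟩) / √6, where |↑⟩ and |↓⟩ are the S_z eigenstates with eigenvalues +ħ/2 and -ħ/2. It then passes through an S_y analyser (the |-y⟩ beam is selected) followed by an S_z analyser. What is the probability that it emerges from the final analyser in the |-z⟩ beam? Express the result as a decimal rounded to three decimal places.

0.083

First analyser (S_y): P(|-y⟩) = |⟨-y|ψ⟩|² = 2/12.
After stage 1 the state is |-y⟩; P(|-z⟩) = |⟨-z|-y⟩|² = 1/2.
Joint probability = 2/12 × 1/2 = 0.083.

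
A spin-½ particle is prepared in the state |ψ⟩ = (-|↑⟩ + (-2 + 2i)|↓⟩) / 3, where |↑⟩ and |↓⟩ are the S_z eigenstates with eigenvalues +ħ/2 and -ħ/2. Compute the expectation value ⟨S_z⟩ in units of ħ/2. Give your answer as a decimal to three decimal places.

-0.778

⟨σ_z⟩ = |a|² - |b|² divided by |a|²+|b|², with a, b the |↑⟩, |↓⟩ amplitudes.
= (1 - 8)/9 = -7/9.
⟨S_z⟩ = (ħ/2)·⟨σ_z⟩.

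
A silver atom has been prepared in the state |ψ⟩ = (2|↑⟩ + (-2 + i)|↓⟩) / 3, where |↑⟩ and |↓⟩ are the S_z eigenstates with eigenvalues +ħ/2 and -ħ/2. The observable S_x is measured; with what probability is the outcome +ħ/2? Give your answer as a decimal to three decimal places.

0.056

|+x⟩ = (|↑⟩ + |↓⟩)/√2, so ⟨+x|ψ⟩ = (i) / (√2·3).
P = |i|² / 18 = 1/18.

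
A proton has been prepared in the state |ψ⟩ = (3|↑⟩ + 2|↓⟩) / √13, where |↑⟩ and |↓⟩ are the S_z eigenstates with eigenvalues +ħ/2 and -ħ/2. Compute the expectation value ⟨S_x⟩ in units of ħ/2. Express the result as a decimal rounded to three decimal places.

⟨σ_x⟩ = 2 Re(a* b)/(|a|²+|b|²) with a = 3, b = 2.
a* b = 6, so ⟨σ_x⟩ = 12/13.
⟨S_x⟩ = (ħ/2)·⟨σ_x⟩.

0.923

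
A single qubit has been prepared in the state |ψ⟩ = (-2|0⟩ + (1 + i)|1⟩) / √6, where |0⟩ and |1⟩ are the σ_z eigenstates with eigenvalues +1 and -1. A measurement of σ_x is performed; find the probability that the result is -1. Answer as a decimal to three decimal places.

0.833

|-x⟩ = (|0⟩ - |1⟩)/√2, so ⟨-x|ψ⟩ = (-3 - i) / (√2·√6).
P = |-3 - i|² / 12 = 10/12.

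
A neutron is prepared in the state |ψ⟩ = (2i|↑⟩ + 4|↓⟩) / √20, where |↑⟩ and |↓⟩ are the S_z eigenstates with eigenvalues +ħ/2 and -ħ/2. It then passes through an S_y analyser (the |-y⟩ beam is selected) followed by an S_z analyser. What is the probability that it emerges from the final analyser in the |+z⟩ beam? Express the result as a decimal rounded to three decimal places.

0.450

First analyser (S_y): P(|-y⟩) = |⟨-y|ψ⟩|² = 36/40.
After stage 1 the state is |-y⟩; P(|+z⟩) = |⟨+z|-y⟩|² = 1/2.
Joint probability = 36/40 × 1/2 = 0.450.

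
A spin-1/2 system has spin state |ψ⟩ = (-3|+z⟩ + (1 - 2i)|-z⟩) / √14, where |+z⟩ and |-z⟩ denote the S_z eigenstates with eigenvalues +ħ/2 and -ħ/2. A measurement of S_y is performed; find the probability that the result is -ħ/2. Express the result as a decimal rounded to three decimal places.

0.071

|-y⟩ = (|+z⟩ - i|-z⟩)/√2, so ⟨-y|ψ⟩ = (-1 + i) / (√2·√14).
P = |-1 + i|² / 28 = 2/28.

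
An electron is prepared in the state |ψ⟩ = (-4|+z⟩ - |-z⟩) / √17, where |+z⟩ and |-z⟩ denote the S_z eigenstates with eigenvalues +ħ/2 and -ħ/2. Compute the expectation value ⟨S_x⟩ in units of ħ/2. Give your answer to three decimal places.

0.471

⟨σ_x⟩ = 2 Re(a* b)/(|a|²+|b|²) with a = -4, b = -1.
a* b = 4, so ⟨σ_x⟩ = 8/17.
⟨S_x⟩ = (ħ/2)·⟨σ_x⟩.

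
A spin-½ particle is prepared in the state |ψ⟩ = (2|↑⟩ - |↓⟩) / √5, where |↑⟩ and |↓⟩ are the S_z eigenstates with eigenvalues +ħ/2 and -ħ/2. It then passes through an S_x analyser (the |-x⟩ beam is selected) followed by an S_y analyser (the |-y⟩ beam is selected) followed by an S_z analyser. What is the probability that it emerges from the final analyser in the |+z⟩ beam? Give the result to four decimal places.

0.2250

First analyser (S_x): P(|-x⟩) = |⟨-x|ψ⟩|² = 9/10.
After stage 1 the state is |-x⟩; P(|-y⟩) = |⟨-y|-x⟩|² = 1/2.
After stage 2 the state is |-y⟩; P(|+z⟩) = |⟨+z|-y⟩|² = 1/2.
Joint probability = 9/10 × 1/2 × 1/2 = 0.2250.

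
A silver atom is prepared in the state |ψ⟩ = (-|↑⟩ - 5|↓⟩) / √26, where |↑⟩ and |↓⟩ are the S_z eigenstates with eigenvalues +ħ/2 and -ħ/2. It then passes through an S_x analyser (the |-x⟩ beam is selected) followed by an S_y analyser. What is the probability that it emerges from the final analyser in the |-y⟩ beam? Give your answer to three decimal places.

First analyser (S_x): P(|-x⟩) = |⟨-x|ψ⟩|² = 16/52.
After stage 1 the state is |-x⟩; P(|-y⟩) = |⟨-y|-x⟩|² = 1/2.
Joint probability = 16/52 × 1/2 = 0.154.

0.154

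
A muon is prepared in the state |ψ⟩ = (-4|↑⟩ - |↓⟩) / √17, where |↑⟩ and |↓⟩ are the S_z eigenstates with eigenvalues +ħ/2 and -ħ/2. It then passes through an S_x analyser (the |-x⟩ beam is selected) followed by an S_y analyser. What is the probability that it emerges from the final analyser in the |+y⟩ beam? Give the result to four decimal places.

First analyser (S_x): P(|-x⟩) = |⟨-x|ψ⟩|² = 9/34.
After stage 1 the state is |-x⟩; P(|+y⟩) = |⟨+y|-x⟩|² = 1/2.
Joint probability = 9/34 × 1/2 = 0.1324.

0.1324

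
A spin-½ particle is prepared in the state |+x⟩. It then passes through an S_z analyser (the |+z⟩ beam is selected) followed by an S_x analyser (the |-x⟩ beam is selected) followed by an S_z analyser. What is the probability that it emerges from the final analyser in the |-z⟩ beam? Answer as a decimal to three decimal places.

First analyser (S_z): from |+x⟩, P(|+z⟩) = 1/2.
After stage 1 the state is |+z⟩; P(|-x⟩) = |⟨-x|+z⟩|² = 1/2.
After stage 2 the state is |-x⟩; P(|-z⟩) = |⟨-z|-x⟩|² = 1/2.
Joint probability = 1/2 × 1/2 × 1/2 = 0.125.

0.125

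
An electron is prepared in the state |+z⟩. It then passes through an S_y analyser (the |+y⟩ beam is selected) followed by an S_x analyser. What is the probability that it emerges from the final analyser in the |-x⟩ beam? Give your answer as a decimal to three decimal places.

0.250

First analyser (S_y): from |+z⟩, P(|+y⟩) = 1/2.
After stage 1 the state is |+y⟩; P(|-x⟩) = |⟨-x|+y⟩|² = 1/2.
Joint probability = 1/2 × 1/2 = 0.250.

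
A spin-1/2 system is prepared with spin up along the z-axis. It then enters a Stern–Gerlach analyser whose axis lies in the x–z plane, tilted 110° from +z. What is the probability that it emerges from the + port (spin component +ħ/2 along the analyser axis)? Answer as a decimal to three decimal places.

0.329

For spin-½, the probability of finding spin-up along an axis at angle θ to the initial spin direction is cos²(θ/2); spin-down is sin²(θ/2).
θ = 110°, so P = cos²(55°) ≈ 0.329.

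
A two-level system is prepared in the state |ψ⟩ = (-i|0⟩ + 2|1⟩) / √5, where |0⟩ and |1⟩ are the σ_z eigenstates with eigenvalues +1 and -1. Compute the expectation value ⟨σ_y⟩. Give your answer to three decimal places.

0.800

⟨σ_y⟩ = 2 Im(a* b)/(|a|²+|b|²) with a = -i, b = 2.
a* b = 2i, so ⟨σ_y⟩ = 4/5.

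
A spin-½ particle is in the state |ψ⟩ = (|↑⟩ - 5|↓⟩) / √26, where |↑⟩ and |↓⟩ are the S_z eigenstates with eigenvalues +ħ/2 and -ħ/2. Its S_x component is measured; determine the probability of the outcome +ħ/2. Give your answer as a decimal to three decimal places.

0.308

|+x⟩ = (|↑⟩ + |↓⟩)/√2, so ⟨+x|ψ⟩ = (-4) / (√2·√26).
P = |-4|² / 52 = 16/52.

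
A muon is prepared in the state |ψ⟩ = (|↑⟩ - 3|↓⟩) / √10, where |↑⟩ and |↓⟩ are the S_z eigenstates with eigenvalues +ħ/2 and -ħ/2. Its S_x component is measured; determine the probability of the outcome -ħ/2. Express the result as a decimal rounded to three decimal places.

|-x⟩ = (|↑⟩ - |↓⟩)/√2, so ⟨-x|ψ⟩ = (4) / (√2·√10).
P = |4|² / 20 = 16/20.

0.800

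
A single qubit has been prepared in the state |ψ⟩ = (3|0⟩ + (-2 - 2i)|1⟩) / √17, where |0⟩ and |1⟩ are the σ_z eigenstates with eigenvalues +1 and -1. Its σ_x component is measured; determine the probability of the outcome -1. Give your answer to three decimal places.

0.853

|-x⟩ = (|0⟩ - |1⟩)/√2, so ⟨-x|ψ⟩ = (5 + 2i) / (√2·√17).
P = |5 + 2i|² / 34 = 29/34.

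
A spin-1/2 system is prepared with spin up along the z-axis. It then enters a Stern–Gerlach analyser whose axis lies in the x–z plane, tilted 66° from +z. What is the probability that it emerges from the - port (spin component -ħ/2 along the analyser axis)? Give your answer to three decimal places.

For spin-½, the probability of finding spin-up along an axis at angle θ to the initial spin direction is cos²(θ/2); spin-down is sin²(θ/2).
θ = 66°, so P = sin²(33°) ≈ 0.297.

0.297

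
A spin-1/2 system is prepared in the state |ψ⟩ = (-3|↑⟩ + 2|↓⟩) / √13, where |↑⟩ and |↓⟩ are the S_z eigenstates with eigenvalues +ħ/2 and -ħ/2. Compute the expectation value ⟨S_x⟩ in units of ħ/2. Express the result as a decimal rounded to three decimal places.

⟨σ_x⟩ = 2 Re(a* b)/(|a|²+|b|²) with a = -3, b = 2.
a* b = -6, so ⟨σ_x⟩ = -12/13.
⟨S_x⟩ = (ħ/2)·⟨σ_x⟩.

-0.923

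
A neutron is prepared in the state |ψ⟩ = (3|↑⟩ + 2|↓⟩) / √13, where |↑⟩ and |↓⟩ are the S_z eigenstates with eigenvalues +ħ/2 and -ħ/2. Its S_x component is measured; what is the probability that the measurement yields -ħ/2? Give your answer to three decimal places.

0.038

|-x⟩ = (|↑⟩ - |↓⟩)/√2, so ⟨-x|ψ⟩ = (1) / (√2·√13).
P = |1|² / 26 = 1/26.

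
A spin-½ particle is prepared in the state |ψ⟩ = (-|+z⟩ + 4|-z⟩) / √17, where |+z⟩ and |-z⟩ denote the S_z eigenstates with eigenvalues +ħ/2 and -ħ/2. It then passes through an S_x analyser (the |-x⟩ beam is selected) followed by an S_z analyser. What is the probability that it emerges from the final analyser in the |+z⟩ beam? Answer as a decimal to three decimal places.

First analyser (S_x): P(|-x⟩) = |⟨-x|ψ⟩|² = 25/34.
After stage 1 the state is |-x⟩; P(|+z⟩) = |⟨+z|-x⟩|² = 1/2.
Joint probability = 25/34 × 1/2 = 0.368.

0.368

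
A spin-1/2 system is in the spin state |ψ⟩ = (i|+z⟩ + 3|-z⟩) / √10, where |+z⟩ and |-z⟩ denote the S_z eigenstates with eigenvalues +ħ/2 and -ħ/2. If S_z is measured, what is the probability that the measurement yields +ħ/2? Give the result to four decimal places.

0.1000

The +ħ/2 outcome corresponds to |+z⟩. Its amplitude in |ψ⟩ is i/√10.
P = |i|² / 10 = 1/10.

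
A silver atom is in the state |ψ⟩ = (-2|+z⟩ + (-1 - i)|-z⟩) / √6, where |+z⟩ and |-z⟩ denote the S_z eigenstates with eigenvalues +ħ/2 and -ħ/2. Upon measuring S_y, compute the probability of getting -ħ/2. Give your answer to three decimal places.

0.167

|-y⟩ = (|+z⟩ - i|-z⟩)/√2, so ⟨-y|ψ⟩ = (-1 - i) / (√2·√6).
P = |-1 - i|² / 12 = 2/12.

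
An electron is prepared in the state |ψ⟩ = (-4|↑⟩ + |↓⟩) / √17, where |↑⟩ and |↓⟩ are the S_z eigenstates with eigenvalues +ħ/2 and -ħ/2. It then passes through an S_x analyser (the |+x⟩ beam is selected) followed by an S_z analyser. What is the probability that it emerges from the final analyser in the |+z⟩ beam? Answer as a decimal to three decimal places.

First analyser (S_x): P(|+x⟩) = |⟨+x|ψ⟩|² = 9/34.
After stage 1 the state is |+x⟩; P(|+z⟩) = |⟨+z|+x⟩|² = 1/2.
Joint probability = 9/34 × 1/2 = 0.132.

0.132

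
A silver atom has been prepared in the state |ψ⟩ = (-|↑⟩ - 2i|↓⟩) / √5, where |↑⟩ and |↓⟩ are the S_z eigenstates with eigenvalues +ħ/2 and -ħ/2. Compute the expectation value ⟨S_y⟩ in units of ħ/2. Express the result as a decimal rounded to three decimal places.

0.800

⟨σ_y⟩ = 2 Im(a* b)/(|a|²+|b|²) with a = -1, b = -2i.
a* b = 2i, so ⟨σ_y⟩ = 4/5.
⟨S_y⟩ = (ħ/2)·⟨σ_y⟩.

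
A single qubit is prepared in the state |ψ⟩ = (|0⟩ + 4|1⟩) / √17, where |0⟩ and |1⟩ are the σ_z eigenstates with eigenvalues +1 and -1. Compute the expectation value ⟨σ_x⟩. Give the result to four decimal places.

⟨σ_x⟩ = 2 Re(a* b)/(|a|²+|b|²) with a = 1, b = 4.
a* b = 4, so ⟨σ_x⟩ = 8/17.

0.4706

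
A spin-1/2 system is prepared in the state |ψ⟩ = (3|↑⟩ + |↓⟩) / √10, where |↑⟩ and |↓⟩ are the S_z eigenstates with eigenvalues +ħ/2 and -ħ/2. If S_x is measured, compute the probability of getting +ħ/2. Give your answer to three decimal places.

|+x⟩ = (|↑⟩ + |↓⟩)/√2, so ⟨+x|ψ⟩ = (4) / (√2·√10).
P = |4|² / 20 = 16/20.

0.800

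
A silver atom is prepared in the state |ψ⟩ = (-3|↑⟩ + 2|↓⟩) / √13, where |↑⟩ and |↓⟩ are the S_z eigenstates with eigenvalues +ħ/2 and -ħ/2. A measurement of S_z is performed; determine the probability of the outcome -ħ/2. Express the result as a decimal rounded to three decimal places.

0.308

The -ħ/2 outcome corresponds to |↓⟩. Its amplitude in |ψ⟩ is 2/√13.
P = |2|² / 13 = 4/13.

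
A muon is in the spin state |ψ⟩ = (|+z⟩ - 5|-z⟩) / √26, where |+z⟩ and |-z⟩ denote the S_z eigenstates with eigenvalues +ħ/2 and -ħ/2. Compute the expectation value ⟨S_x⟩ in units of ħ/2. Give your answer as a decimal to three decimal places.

-0.385

⟨σ_x⟩ = 2 Re(a* b)/(|a|²+|b|²) with a = 1, b = -5.
a* b = -5, so ⟨σ_x⟩ = -10/26.
⟨S_x⟩ = (ħ/2)·⟨σ_x⟩.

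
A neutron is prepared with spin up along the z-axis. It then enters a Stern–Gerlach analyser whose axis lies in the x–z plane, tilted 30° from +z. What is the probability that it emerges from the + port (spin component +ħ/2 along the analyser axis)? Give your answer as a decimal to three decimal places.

0.933

For spin-½, the probability of finding spin-up along an axis at angle θ to the initial spin direction is cos²(θ/2); spin-down is sin²(θ/2).
θ = 30°, so P = cos²(15°) ≈ 0.933.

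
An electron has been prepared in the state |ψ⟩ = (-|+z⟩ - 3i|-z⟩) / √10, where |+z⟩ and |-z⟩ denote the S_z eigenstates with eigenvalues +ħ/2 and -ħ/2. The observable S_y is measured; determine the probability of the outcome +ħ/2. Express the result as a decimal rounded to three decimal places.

0.800

|+y⟩ = (|+z⟩ + i|-z⟩)/√2, so ⟨+y|ψ⟩ = (-4) / (√2·√10).
P = |-4|² / 20 = 16/20.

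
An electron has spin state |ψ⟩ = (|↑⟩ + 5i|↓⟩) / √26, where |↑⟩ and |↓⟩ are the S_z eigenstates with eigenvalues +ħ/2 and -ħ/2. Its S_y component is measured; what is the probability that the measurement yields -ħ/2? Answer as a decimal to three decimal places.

|-y⟩ = (|↑⟩ - i|↓⟩)/√2, so ⟨-y|ψ⟩ = (-4) / (√2·√26).
P = |-4|² / 52 = 16/52.

0.308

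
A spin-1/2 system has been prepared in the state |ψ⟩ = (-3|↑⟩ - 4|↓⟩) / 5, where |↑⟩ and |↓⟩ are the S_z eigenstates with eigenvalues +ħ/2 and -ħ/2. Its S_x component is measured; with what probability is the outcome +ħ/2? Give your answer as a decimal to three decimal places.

|+x⟩ = (|↑⟩ + |↓⟩)/√2, so ⟨+x|ψ⟩ = (-7) / (√2·5).
P = |-7|² / 50 = 49/50.

0.980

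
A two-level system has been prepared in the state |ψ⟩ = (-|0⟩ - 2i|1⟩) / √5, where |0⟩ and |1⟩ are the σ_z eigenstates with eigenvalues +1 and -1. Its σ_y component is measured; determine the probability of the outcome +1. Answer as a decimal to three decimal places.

0.900

|+y⟩ = (|0⟩ + i|1⟩)/√2, so ⟨+y|ψ⟩ = (-3) / (√2·√5).
P = |-3|² / 10 = 9/10.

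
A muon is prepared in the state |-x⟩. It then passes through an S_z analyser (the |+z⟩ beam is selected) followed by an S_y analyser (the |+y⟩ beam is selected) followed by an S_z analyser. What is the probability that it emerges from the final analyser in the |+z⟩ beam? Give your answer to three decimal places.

First analyser (S_z): from |-x⟩, P(|+z⟩) = 1/2.
After stage 1 the state is |+z⟩; P(|+y⟩) = |⟨+y|+z⟩|² = 1/2.
After stage 2 the state is |+y⟩; P(|+z⟩) = |⟨+z|+y⟩|² = 1/2.
Joint probability = 1/2 × 1/2 × 1/2 = 0.125.

0.125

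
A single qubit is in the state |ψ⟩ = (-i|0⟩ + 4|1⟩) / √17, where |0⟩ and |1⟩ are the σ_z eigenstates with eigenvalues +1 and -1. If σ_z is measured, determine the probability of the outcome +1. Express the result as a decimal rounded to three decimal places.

The +1 outcome corresponds to |0⟩. Its amplitude in |ψ⟩ is -i/√17.
P = |-i|² / 17 = 1/17.

0.059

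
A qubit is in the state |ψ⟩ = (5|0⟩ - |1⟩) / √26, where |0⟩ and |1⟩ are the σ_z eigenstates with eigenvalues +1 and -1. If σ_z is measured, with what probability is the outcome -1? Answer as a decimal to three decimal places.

The -1 outcome corresponds to |1⟩. Its amplitude in |ψ⟩ is -1/√26.
P = |-1|² / 26 = 1/26.

0.038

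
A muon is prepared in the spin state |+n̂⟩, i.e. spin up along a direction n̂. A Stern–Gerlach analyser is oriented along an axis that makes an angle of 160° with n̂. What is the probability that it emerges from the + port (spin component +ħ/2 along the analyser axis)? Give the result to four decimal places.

For spin-½, the probability of finding spin-up along an axis at angle θ to the initial spin direction is cos²(θ/2); spin-down is sin²(θ/2).
θ = 160°, so P = cos²(80°) ≈ 0.0302.

0.0302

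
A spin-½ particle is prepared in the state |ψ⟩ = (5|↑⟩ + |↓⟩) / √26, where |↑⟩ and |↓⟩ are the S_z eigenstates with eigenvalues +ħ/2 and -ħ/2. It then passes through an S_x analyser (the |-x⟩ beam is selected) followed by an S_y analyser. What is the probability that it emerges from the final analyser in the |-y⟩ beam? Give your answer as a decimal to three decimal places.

0.154

First analyser (S_x): P(|-x⟩) = |⟨-x|ψ⟩|² = 16/52.
After stage 1 the state is |-x⟩; P(|-y⟩) = |⟨-y|-x⟩|² = 1/2.
Joint probability = 16/52 × 1/2 = 0.154.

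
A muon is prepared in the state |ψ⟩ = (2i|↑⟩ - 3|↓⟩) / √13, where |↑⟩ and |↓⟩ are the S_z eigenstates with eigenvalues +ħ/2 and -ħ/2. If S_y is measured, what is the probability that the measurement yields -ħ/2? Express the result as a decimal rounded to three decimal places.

0.038

|-y⟩ = (|↑⟩ - i|↓⟩)/√2, so ⟨-y|ψ⟩ = (-i) / (√2·√13).
P = |-i|² / 26 = 1/26.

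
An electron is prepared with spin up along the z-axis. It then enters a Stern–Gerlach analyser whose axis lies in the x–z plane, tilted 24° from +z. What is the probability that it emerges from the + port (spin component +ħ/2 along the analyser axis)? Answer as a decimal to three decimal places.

For spin-½, the probability of finding spin-up along an axis at angle θ to the initial spin direction is cos²(θ/2); spin-down is sin²(θ/2).
θ = 24°, so P = cos²(12°) ≈ 0.957.

0.957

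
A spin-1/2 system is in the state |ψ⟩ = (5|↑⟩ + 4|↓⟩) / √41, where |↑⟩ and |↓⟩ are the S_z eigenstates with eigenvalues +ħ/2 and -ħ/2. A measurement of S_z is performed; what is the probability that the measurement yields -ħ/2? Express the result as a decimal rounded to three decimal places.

The -ħ/2 outcome corresponds to |↓⟩. Its amplitude in |ψ⟩ is 4/√41.
P = |4|² / 41 = 16/41.

0.390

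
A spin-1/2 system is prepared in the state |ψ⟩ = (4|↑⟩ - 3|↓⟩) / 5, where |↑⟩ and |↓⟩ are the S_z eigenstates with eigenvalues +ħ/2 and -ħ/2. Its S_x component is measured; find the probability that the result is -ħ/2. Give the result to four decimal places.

0.9800

|-x⟩ = (|↑⟩ - |↓⟩)/√2, so ⟨-x|ψ⟩ = (7) / (√2·5).
P = |7|² / 50 = 49/50.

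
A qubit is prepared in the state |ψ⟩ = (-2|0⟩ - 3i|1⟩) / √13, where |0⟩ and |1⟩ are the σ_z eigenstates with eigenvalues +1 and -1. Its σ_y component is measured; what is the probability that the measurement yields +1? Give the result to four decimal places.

0.9615

|+y⟩ = (|0⟩ + i|1⟩)/√2, so ⟨+y|ψ⟩ = (-5) / (√2·√13).
P = |-5|² / 26 = 25/26.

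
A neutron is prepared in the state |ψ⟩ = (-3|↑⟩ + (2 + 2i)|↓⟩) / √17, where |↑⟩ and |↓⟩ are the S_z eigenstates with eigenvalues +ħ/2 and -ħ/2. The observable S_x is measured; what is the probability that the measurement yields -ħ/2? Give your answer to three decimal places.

|-x⟩ = (|↑⟩ - |↓⟩)/√2, so ⟨-x|ψ⟩ = (-5 - 2i) / (√2·√17).
P = |-5 - 2i|² / 34 = 29/34.

0.853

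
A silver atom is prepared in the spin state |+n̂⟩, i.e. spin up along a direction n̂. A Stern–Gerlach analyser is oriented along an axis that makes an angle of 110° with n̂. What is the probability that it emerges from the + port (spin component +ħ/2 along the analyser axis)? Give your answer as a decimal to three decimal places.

0.329

For spin-½, the probability of finding spin-up along an axis at angle θ to the initial spin direction is cos²(θ/2); spin-down is sin²(θ/2).
θ = 110°, so P = cos²(55°) ≈ 0.329.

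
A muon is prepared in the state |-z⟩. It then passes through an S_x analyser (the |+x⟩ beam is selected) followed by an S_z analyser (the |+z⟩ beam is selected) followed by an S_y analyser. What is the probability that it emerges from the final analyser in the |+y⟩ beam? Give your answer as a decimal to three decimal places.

0.125

First analyser (S_x): from |-z⟩, P(|+x⟩) = 1/2.
After stage 1 the state is |+x⟩; P(|+z⟩) = |⟨+z|+x⟩|² = 1/2.
After stage 2 the state is |+z⟩; P(|+y⟩) = |⟨+y|+z⟩|² = 1/2.
Joint probability = 1/2 × 1/2 × 1/2 = 0.125.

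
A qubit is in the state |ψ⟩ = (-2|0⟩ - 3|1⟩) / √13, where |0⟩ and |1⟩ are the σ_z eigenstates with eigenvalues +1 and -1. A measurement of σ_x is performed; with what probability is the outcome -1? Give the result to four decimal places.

0.0385

|-x⟩ = (|0⟩ - |1⟩)/√2, so ⟨-x|ψ⟩ = (1) / (√2·√13).
P = |1|² / 26 = 1/26.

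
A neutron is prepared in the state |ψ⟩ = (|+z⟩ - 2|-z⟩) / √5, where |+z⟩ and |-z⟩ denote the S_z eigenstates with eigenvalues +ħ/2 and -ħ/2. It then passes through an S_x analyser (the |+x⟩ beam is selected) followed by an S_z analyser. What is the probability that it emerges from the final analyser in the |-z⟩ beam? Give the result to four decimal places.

First analyser (S_x): P(|+x⟩) = |⟨+x|ψ⟩|² = 1/10.
After stage 1 the state is |+x⟩; P(|-z⟩) = |⟨-z|+x⟩|² = 1/2.
Joint probability = 1/10 × 1/2 = 0.0500.

0.0500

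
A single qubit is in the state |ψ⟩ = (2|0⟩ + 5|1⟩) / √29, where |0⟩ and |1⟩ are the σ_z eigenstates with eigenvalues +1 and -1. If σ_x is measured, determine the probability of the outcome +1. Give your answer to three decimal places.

0.845

|+x⟩ = (|0⟩ + |1⟩)/√2, so ⟨+x|ψ⟩ = (7) / (√2·√29).
P = |7|² / 58 = 49/58.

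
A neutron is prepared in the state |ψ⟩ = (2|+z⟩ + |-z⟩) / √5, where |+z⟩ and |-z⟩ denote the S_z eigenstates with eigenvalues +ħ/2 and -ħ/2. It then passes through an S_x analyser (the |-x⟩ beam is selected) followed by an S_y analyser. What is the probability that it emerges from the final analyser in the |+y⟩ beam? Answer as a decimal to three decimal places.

0.050

First analyser (S_x): P(|-x⟩) = |⟨-x|ψ⟩|² = 1/10.
After stage 1 the state is |-x⟩; P(|+y⟩) = |⟨+y|-x⟩|² = 1/2.
Joint probability = 1/10 × 1/2 = 0.050.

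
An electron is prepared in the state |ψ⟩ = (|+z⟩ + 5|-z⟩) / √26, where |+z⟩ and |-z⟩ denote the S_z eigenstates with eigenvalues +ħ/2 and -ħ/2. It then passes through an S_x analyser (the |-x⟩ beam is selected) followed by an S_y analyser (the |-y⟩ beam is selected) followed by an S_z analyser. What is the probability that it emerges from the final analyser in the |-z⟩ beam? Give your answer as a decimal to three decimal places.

0.077

First analyser (S_x): P(|-x⟩) = |⟨-x|ψ⟩|² = 16/52.
After stage 1 the state is |-x⟩; P(|-y⟩) = |⟨-y|-x⟩|² = 1/2.
After stage 2 the state is |-y⟩; P(|-z⟩) = |⟨-z|-y⟩|² = 1/2.
Joint probability = 16/52 × 1/2 × 1/2 = 0.077.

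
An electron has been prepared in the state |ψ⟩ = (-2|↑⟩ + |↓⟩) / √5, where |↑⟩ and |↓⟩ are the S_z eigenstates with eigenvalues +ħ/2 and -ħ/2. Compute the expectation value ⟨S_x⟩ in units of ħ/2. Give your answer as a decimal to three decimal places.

⟨σ_x⟩ = 2 Re(a* b)/(|a|²+|b|²) with a = -2, b = 1.
a* b = -2, so ⟨σ_x⟩ = -4/5.
⟨S_x⟩ = (ħ/2)·⟨σ_x⟩.

-0.800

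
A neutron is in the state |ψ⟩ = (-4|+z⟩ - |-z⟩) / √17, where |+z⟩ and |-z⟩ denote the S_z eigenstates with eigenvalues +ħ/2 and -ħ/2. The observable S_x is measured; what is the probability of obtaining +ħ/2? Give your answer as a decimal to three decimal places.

|+x⟩ = (|+z⟩ + |-z⟩)/√2, so ⟨+x|ψ⟩ = (-5) / (√2·√17).
P = |-5|² / 34 = 25/34.

0.735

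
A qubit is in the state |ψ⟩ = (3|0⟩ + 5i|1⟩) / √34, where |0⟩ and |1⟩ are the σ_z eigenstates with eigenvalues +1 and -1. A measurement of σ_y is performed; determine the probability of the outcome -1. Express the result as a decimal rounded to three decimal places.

|-y⟩ = (|0⟩ - i|1⟩)/√2, so ⟨-y|ψ⟩ = (-2) / (√2·√34).
P = |-2|² / 68 = 4/68.

0.059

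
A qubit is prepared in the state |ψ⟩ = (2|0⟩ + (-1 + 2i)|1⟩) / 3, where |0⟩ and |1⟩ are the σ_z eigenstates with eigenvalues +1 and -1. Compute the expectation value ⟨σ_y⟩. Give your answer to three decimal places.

0.889

⟨σ_y⟩ = 2 Im(a* b)/(|a|²+|b|²) with a = 2, b = (-1 + 2i).
a* b = (-2 + 4i), so ⟨σ_y⟩ = 8/9.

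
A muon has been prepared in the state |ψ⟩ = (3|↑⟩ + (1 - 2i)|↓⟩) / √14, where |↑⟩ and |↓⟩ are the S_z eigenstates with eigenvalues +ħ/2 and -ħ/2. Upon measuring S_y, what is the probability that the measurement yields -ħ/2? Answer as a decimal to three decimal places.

0.929

|-y⟩ = (|↑⟩ - i|↓⟩)/√2, so ⟨-y|ψ⟩ = (5 + i) / (√2·√14).
P = |5 + i|² / 28 = 26/28.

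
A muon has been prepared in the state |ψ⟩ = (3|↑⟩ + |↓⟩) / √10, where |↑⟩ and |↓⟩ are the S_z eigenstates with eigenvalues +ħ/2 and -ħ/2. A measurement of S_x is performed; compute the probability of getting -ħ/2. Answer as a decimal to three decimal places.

0.200

|-x⟩ = (|↑⟩ - |↓⟩)/√2, so ⟨-x|ψ⟩ = (2) / (√2·√10).
P = |2|² / 20 = 4/20.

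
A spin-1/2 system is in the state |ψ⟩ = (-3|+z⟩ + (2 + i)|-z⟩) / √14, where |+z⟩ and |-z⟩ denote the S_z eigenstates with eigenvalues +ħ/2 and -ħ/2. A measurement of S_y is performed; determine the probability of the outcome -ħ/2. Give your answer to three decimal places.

|-y⟩ = (|+z⟩ - i|-z⟩)/√2, so ⟨-y|ψ⟩ = (-4 + 2i) / (√2·√14).
P = |-4 + 2i|² / 28 = 20/28.

0.714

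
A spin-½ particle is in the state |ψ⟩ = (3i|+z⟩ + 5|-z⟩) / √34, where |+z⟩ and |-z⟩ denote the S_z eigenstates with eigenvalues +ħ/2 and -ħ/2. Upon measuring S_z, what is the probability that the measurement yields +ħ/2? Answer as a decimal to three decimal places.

0.265

The +ħ/2 outcome corresponds to |+z⟩. Its amplitude in |ψ⟩ is 3i/√34.
P = |3i|² / 34 = 9/34.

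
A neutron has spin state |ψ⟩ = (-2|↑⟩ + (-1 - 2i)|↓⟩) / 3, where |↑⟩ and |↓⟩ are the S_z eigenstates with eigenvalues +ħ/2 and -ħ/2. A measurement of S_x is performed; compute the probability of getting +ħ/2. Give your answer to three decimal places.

0.722

|+x⟩ = (|↑⟩ + |↓⟩)/√2, so ⟨+x|ψ⟩ = (-3 - 2i) / (√2·3).
P = |-3 - 2i|² / 18 = 13/18.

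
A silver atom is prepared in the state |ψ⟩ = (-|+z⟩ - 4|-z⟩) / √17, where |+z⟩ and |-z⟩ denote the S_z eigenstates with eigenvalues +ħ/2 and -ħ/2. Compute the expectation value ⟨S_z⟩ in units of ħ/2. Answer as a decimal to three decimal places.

⟨σ_z⟩ = |a|² - |b|² divided by |a|²+|b|², with a, b the |+z⟩, |-z⟩ amplitudes.
= (1 - 16)/17 = -15/17.
⟨S_z⟩ = (ħ/2)·⟨σ_z⟩.

-0.882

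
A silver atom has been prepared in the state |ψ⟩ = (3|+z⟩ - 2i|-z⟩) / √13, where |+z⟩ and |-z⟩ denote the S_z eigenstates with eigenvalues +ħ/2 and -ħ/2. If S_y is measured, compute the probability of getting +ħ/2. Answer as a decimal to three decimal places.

0.038

|+y⟩ = (|+z⟩ + i|-z⟩)/√2, so ⟨+y|ψ⟩ = (1) / (√2·√13).
P = |1|² / 26 = 1/26.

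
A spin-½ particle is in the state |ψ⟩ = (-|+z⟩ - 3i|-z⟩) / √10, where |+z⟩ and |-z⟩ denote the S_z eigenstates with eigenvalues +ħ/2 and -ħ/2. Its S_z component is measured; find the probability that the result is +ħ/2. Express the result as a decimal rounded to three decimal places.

The +ħ/2 outcome corresponds to |+z⟩. Its amplitude in |ψ⟩ is -1/√10.
P = |-1|² / 10 = 1/10.

0.100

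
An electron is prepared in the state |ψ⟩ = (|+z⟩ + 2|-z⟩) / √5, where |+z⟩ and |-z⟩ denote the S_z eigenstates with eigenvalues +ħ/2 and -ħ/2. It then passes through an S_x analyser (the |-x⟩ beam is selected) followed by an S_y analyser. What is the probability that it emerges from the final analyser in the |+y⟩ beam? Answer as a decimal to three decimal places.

First analyser (S_x): P(|-x⟩) = |⟨-x|ψ⟩|² = 1/10.
After stage 1 the state is |-x⟩; P(|+y⟩) = |⟨+y|-x⟩|² = 1/2.
Joint probability = 1/10 × 1/2 = 0.050.

0.050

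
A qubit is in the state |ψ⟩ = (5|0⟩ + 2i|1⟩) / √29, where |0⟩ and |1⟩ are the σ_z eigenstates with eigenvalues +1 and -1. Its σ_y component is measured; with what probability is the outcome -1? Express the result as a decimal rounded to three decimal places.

|-y⟩ = (|0⟩ - i|1⟩)/√2, so ⟨-y|ψ⟩ = (3) / (√2·√29).
P = |3|² / 58 = 9/58.

0.155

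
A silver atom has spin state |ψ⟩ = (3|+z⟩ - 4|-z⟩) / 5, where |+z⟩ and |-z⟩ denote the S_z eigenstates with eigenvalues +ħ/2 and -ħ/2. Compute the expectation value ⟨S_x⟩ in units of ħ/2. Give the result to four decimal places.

⟨σ_x⟩ = 2 Re(a* b)/(|a|²+|b|²) with a = 3, b = -4.
a* b = -12, so ⟨σ_x⟩ = -24/25.
⟨S_x⟩ = (ħ/2)·⟨σ_x⟩.

-0.9600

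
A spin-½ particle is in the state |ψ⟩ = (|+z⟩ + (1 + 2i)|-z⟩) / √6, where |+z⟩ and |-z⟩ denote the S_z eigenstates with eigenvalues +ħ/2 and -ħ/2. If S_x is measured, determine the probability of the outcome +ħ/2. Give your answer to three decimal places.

0.667

|+x⟩ = (|+z⟩ + |-z⟩)/√2, so ⟨+x|ψ⟩ = (2 + 2i) / (√2·√6).
P = |2 + 2i|² / 12 = 8/12.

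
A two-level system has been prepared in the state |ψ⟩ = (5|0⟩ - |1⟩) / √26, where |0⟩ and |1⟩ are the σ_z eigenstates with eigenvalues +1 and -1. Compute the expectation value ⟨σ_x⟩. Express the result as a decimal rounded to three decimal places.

⟨σ_x⟩ = 2 Re(a* b)/(|a|²+|b|²) with a = 5, b = -1.
a* b = -5, so ⟨σ_x⟩ = -10/26.

-0.385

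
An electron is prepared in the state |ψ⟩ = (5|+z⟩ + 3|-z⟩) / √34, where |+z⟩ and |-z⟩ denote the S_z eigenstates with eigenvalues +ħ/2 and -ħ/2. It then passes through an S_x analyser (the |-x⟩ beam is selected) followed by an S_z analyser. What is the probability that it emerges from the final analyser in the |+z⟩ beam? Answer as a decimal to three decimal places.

First analyser (S_x): P(|-x⟩) = |⟨-x|ψ⟩|² = 4/68.
After stage 1 the state is |-x⟩; P(|+z⟩) = |⟨+z|-x⟩|² = 1/2.
Joint probability = 4/68 × 1/2 = 0.029.

0.029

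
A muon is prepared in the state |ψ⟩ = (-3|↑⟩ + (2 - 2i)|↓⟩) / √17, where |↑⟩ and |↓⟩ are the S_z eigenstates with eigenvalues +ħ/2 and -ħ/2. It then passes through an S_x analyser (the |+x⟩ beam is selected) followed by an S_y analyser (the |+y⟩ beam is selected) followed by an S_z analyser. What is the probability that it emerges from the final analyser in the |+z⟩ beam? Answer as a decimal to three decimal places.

First analyser (S_x): P(|+x⟩) = |⟨+x|ψ⟩|² = 5/34.
After stage 1 the state is |+x⟩; P(|+y⟩) = |⟨+y|+x⟩|² = 1/2.
After stage 2 the state is |+y⟩; P(|+z⟩) = |⟨+z|+y⟩|² = 1/2.
Joint probability = 5/34 × 1/2 × 1/2 = 0.037.

0.037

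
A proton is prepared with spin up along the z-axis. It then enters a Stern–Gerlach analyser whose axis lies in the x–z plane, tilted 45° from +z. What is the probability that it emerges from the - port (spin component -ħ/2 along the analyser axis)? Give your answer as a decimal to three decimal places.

For spin-½, the probability of finding spin-up along an axis at angle θ to the initial spin direction is cos²(θ/2); spin-down is sin²(θ/2).
θ = 45°, so P = sin²(22.5°) ≈ 0.146.

0.146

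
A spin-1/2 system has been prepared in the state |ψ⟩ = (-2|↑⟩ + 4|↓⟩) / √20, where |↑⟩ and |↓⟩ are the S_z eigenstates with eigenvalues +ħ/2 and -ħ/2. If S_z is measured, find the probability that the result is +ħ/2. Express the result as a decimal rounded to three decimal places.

The +ħ/2 outcome corresponds to |↑⟩. Its amplitude in |ψ⟩ is -2/√20.
P = |-2|² / 20 = 4/20.

0.200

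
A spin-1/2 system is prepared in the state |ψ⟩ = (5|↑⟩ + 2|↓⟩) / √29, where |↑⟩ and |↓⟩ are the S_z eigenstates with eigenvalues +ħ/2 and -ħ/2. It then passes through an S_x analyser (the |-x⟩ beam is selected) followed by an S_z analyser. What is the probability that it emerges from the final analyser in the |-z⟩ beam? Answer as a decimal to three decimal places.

First analyser (S_x): P(|-x⟩) = |⟨-x|ψ⟩|² = 9/58.
After stage 1 the state is |-x⟩; P(|-z⟩) = |⟨-z|-x⟩|² = 1/2.
Joint probability = 9/58 × 1/2 = 0.078.

0.078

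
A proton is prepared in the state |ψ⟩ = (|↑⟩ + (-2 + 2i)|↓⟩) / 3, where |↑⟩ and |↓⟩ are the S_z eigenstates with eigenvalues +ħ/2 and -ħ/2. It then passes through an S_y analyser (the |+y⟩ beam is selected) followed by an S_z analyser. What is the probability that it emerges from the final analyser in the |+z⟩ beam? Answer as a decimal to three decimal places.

0.361

First analyser (S_y): P(|+y⟩) = |⟨+y|ψ⟩|² = 13/18.
After stage 1 the state is |+y⟩; P(|+z⟩) = |⟨+z|+y⟩|² = 1/2.
Joint probability = 13/18 × 1/2 = 0.361.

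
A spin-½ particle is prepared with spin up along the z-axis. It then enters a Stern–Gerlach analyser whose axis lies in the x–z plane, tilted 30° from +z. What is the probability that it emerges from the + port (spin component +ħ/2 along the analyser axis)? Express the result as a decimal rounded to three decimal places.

For spin-½, the probability of finding spin-up along an axis at angle θ to the initial spin direction is cos²(θ/2); spin-down is sin²(θ/2).
θ = 30°, so P = cos²(15°) ≈ 0.933.

0.933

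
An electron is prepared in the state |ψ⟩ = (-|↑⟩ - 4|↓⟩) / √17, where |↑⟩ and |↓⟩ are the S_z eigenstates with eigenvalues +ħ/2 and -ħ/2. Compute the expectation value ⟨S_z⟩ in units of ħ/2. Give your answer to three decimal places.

-0.882

⟨σ_z⟩ = |a|² - |b|² divided by |a|²+|b|², with a, b the |↑⟩, |↓⟩ amplitudes.
= (1 - 16)/17 = -15/17.
⟨S_z⟩ = (ħ/2)·⟨σ_z⟩.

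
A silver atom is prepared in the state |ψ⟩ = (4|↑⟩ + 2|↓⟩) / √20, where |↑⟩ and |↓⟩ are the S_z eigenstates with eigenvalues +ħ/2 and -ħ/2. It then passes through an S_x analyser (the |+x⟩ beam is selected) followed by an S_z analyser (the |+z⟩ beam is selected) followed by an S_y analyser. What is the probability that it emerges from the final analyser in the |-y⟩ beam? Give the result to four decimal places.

First analyser (S_x): P(|+x⟩) = |⟨+x|ψ⟩|² = 36/40.
After stage 1 the state is |+x⟩; P(|+z⟩) = |⟨+z|+x⟩|² = 1/2.
After stage 2 the state is |+z⟩; P(|-y⟩) = |⟨-y|+z⟩|² = 1/2.
Joint probability = 36/40 × 1/2 × 1/2 = 0.2250.

0.2250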